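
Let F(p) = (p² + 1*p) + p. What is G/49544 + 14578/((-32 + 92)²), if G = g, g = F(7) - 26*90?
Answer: 1014283/253350 ≈ 4.0035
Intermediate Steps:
F(p) = p² + 2*p (F(p) = (p² + p) + p = (p + p²) + p = p² + 2*p)
g = -2277 (g = 7*(2 + 7) - 26*90 = 7*9 - 2340 = 63 - 2340 = -2277)
G = -2277
G/49544 + 14578/((-32 + 92)²) = -2277/49544 + 14578/((-32 + 92)²) = -2277*1/49544 + 14578/(60²) = -207/4504 + 14578/3600 = -207/4504 + 14578*(1/3600) = -207/4504 + 7289/1800 = 1014283/253350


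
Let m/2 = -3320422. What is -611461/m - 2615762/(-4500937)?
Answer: 2874716403155/4270002924404 ≈ 0.67323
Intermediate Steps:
m = -6640844 (m = 2*(-3320422) = -6640844)
-611461/m - 2615762/(-4500937) = -611461/(-6640844) - 2615762/(-4500937) = -611461*(-1/6640844) - 2615762*(-1/4500937) = 611461/6640844 + 2615762/4500937 = 2874716403155/4270002924404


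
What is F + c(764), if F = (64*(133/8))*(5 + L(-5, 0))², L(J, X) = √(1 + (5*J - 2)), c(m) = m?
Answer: -300 + 10640*I*√26 ≈ -300.0 + 54254.0*I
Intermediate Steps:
L(J, X) = √(-1 + 5*J) (L(J, X) = √(1 + (-2 + 5*J)) = √(-1 + 5*J))
F = 1064*(5 + I*√26)² (F = (64*(133/8))*(5 + √(-1 + 5*(-5)))² = (64*(133*(⅛)))*(5 + √(-1 - 25))² = (64*(133/8))*(5 + √(-26))² = 1064*(5 + I*√26)² ≈ -1064.0 + 54254.0*I)
F + c(764) = (-1064 + 10640*I*√26) + 764 = -300 + 10640*I*√26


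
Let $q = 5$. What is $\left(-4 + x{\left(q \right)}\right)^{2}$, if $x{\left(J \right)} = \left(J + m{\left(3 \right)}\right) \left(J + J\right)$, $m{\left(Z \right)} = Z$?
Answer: $5776$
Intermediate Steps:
$x{\left(J \right)} = 2 J \left(3 + J\right)$ ($x{\left(J \right)} = \left(J + 3\right) \left(J + J\right) = \left(3 + J\right) 2 J = 2 J \left(3 + J\right)$)
$\left(-4 + x{\left(q \right)}\right)^{2} = \left(-4 + 2 \cdot 5 \left(3 + 5\right)\right)^{2} = \left(-4 + 2 \cdot 5 \cdot 8\right)^{2} = \left(-4 + 80\right)^{2} = 76^{2} = 5776$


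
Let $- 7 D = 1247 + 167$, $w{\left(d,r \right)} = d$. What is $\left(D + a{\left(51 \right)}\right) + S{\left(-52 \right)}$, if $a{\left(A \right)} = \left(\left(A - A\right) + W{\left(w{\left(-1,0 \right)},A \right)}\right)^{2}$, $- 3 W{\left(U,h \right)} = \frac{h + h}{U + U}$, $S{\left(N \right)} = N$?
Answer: $35$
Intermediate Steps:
$W{\left(U,h \right)} = - \frac{h}{3 U}$ ($W{\left(U,h \right)} = - \frac{\left(h + h\right) \frac{1}{U + U}}{3} = - \frac{2 h \frac{1}{2 U}}{3} = - \frac{h \frac{1}{U}}{3} = - \frac{h}{3 U}$)
$a{\left(A \right)} = \frac{A^{2}}{9}$ ($a{\left(A \right)} = \left(\left(A - A\right) - \frac{A}{3 \left(-1\right)}\right)^{2} = \left(0 - \frac{1}{3} A \left(-1\right)\right)^{2} = \left(0 + \frac{A}{3}\right)^{2} = \left(\frac{A}{3}\right)^{2} = \frac{A^{2}}{9}$)
$D = -202$ ($D = - \frac{1247 + 167}{7} = \left(- \frac{1}{7}\right) 1414 = -202$)
$\left(D + a{\left(51 \right)}\right) + S{\left(-52 \right)} = \left(-202 + \frac{51^{2}}{9}\right) - 52 = \left(-202 + \frac{1}{9} \cdot 2601\right) - 52 = \left(-202 + 289\right) - 52 = 87 - 52 = 35$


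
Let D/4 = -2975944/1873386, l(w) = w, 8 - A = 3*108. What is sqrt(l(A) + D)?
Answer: 2*I*sqrt(7856431253363)/312231 ≈ 17.954*I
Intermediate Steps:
A = -316 (A = 8 - 3*108 = 8 - 1*324 = 8 - 324 = -316)
D = -5951888/936693 (D = 4*(-2975944/1873386) = 4*(-2975944*1/1873386) = 4*(-1487972/936693) = -5951888/936693 ≈ -6.3541)
sqrt(l(A) + D) = sqrt(-316 - 5951888/936693) = sqrt(-301946876/936693) = 2*I*sqrt(7856431253363)/312231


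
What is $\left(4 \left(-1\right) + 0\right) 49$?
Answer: $-196$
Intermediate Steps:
$\left(4 \left(-1\right) + 0\right) 49 = \left(-4 + 0\right) 49 = \left(-4\right) 49 = -196$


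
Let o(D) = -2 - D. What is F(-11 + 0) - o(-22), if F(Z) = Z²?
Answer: 101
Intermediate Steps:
F(-11 + 0) - o(-22) = (-11 + 0)² - (-2 - 1*(-22)) = (-11)² - (-2 + 22) = 121 - 1*20 = 121 - 20 = 101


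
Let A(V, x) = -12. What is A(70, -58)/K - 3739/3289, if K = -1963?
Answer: -561553/496639 ≈ -1.1307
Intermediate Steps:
A(70, -58)/K - 3739/3289 = -12/(-1963) - 3739/3289 = -12*(-1/1963) - 3739*1/3289 = 12/1963 - 3739/3289 = -561553/496639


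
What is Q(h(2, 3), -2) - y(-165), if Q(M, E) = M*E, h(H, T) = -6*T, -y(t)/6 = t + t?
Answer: -1944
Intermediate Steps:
y(t) = -12*t (y(t) = -6*(t + t) = -12*t)
Q(M, E) = E*M
Q(h(2, 3), -2) - y(-165) = -(-12)*3 - (-12)*(-165) = -2*(-18) - 1*1980 = 36 - 1980 = -1944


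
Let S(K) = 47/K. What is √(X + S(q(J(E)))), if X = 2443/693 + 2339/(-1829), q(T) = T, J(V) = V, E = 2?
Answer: √375173357966/120714 ≈ 5.0741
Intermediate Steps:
X = 406760/181071 (X = 2443*(1/693) + 2339*(-1/1829) = 349/99 - 2339/1829 = 406760/181071 ≈ 2.2464)
√(X + S(q(J(E)))) = √(406760/181071 + 47/2) = √(9323857/362142) = √375173357966/120714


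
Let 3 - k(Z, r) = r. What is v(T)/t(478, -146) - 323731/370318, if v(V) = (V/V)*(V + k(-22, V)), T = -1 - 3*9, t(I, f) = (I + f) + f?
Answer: -4925251/5739929 ≈ -0.85807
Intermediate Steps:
k(Z, r) = 3 - r
t(I, f) = I + 2*f
T = -28 (T = -1 - 27 = -28)
v(V) = 3 (v(V) = (V/V)*(V + (3 - V)) = 1*3 = 3)
v(T)/t(478, -146) - 323731/370318 = 3/(478 + 2*(-146)) - 323731/370318 = 3/(478 - 292) - 323731*1/370318 = 3/186 - 323731/370318 = 3*(1/186) - 323731/370318 = 1/62 - 323731/370318 = -4925251/5739929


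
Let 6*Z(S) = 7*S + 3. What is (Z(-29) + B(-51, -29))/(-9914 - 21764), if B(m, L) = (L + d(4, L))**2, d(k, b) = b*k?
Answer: -62975/95034 ≈ -0.66266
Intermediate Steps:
B(m, L) = 25*L**2 (B(m, L) = (L + L*4)**2 = (L + 4*L)**2 = (5*L)**2 = 25*L**2)
Z(S) = 1/2 + 7*S/6 (Z(S) = (7*S + 3)/6 = (3 + 7*S)/6 = 1/2 + 7*S/6)
(Z(-29) + B(-51, -29))/(-9914 - 21764) = ((1/2 + (7/6)*(-29)) + 25*(-29)**2)/(-9914 - 21764) = ((1/2 - 203/6) + 25*841)/(-31678) = (-100/3 + 21025)*(-1/31678) = (62975/3)*(-1/31678) = -62975/95034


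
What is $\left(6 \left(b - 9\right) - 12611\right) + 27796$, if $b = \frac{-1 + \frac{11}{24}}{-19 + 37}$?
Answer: $\frac{1089419}{72} \approx 15131.0$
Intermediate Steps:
$b = - \frac{13}{432}$ ($b = \frac{-1 + 11 \cdot \frac{1}{24}}{18} = \left(-1 + \frac{11}{24}\right) \frac{1}{18} = \left(- \frac{13}{24}\right) \frac{1}{18} = - \frac{13}{432} \approx -0.030093$)
$\left(6 \left(b - 9\right) - 12611\right) + 27796 = \left(6 \left(- \frac{13}{432} - 9\right) - 12611\right) + 27796 = \left(6 \left(- \frac{3901}{432}\right) - 12611\right) + 27796 = \left(- \frac{3901}{72} - 12611\right) + 27796 = - \frac{911893}{72} + 27796 = \frac{1089419}{72}$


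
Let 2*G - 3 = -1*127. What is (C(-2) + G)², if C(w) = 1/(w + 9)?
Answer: 187489/49 ≈ 3826.3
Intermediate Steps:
G = -62 (G = 3/2 + (-1*127)/2 = 3/2 + (½)*(-127) = 3/2 - 127/2 = -62)
C(w) = 1/(9 + w)
(C(-2) + G)² = (1/(9 - 2) - 62)² = (1/7 - 62)² = (⅐ - 62)² = (-433/7)² = 187489/49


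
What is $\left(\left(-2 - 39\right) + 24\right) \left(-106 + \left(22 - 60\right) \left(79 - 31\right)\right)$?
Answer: $32810$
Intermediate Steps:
$\left(\left(-2 - 39\right) + 24\right) \left(-106 + \left(22 - 60\right) \left(79 - 31\right)\right) = \left(-41 + 24\right) \left(-106 - 1824\right) = - 17 \left(-106 - 1824\right) = \left(-17\right) \left(-1930\right) = 32810$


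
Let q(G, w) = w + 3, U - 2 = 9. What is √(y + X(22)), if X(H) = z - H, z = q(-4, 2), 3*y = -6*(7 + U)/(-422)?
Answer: I*√753059/211 ≈ 4.1127*I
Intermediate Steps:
U = 11 (U = 2 + 9 = 11)
q(G, w) = 3 + w
y = 18/211 (y = (-6*(7 + 11)/(-422))/3 = (-6*18*(-1/422))/3 = (-108*(-1/422))/3 = (⅓)*(54/211) = 18/211 ≈ 0.085308)
z = 5 (z = 3 + 2 = 5)
X(H) = 5 - H
√(y + X(22)) = √(18/211 + (5 - 1*22)) = √(18/211 + (5 - 22)) = √(18/211 - 17) = √(-3569/211) = I*√753059/211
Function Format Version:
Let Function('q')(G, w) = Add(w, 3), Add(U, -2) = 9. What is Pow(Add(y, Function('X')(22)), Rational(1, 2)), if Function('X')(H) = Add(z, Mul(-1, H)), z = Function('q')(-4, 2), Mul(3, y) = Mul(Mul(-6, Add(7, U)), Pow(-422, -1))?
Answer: Mul(Rational(1, 211), I, Pow(753059, Rational(1, 2))) ≈ Mul(4.1127, I)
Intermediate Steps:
U = 11 (U = Add(2, 9) = 11)
Function('q')(G, w) = Add(3, w)
y = Rational(18, 211) (y = Mul(Rational(1, 3), Mul(Mul(-6, Add(7, 11)), Pow(-422, -1))) = Mul(Rational(1, 3), Mul(Mul(-6, 18), Rational(-1, 422))) = Mul(Rational(1, 3), Mul(-108, Rational(-1, 422))) = Mul(Rational(1, 3), Rational(54, 211)) = Rational(18, 211) ≈ 0.085308)
z = 5 (z = Add(3, 2) = 5)
Function('X')(H) = Add(5, Mul(-1, H))
Pow(Add(y, Function('X')(22)), Rational(1, 2)) = Pow(Add(Rational(18, 211), Add(5, Mul(-1, 22))), Rational(1, 2)) = Pow(Add(Rational(18, 211), Add(5, -22)), Rational(1, 2)) = Pow(Add(Rational(18, 211), -17), Rational(1, 2)) = Pow(Rational(-3569, 211), Rational(1, 2)) = Mul(Rational(1, 211), I, Pow(753059, Rational(1, 2)))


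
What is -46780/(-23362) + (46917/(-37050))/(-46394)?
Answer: 1030911929243/514831898300 ≈ 2.0024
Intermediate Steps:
-46780/(-23362) + (46917/(-37050))/(-46394) = -46780*(-1/23362) + (46917*(-1/37050))*(-1/46394) = 23390/11681 - 1203/950*(-1/46394) = 23390/11681 + 1203/44074300 = 1030911929243/514831898300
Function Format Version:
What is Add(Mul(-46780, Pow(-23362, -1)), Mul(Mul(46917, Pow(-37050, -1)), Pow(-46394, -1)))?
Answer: Rational(1030911929243, 514831898300) ≈ 2.0024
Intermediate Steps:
Add(Mul(-46780, Pow(-23362, -1)), Mul(Mul(46917, Pow(-37050, -1)), Pow(-46394, -1))) = Add(Mul(-46780, Rational(-1, 23362)), Mul(Mul(46917, Rational(-1, 37050)), Rational(-1, 46394))) = Add(Rational(23390, 11681), Mul(Rational(-1203, 950), Rational(-1, 46394))) = Add(Rational(23390, 11681), Rational(1203, 44074300)) = Rational(1030911929243, 514831898300)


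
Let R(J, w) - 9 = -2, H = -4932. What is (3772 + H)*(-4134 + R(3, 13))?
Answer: 4787320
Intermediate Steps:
R(J, w) = 7 (R(J, w) = 9 - 2 = 7)
(3772 + H)*(-4134 + R(3, 13)) = (3772 - 4932)*(-4134 + 7) = -1160*(-4127) = 4787320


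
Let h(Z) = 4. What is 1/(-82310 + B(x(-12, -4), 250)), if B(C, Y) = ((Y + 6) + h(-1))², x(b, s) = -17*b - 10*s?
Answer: -1/14710 ≈ -6.7981e-5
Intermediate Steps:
B(C, Y) = (10 + Y)² (B(C, Y) = ((Y + 6) + 4)² = ((6 + Y) + 4)² = (10 + Y)²)
1/(-82310 + B(x(-12, -4), 250)) = 1/(-82310 + (10 + 250)²) = 1/(-82310 + 260²) = 1/(-82310 + 67600) = 1/(-14710) = -1/14710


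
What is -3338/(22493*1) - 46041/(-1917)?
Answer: 343067089/14373027 ≈ 23.869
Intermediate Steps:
-3338/(22493*1) - 46041/(-1917) = -3338/22493 - 46041*(-1/1917) = -3338*1/22493 + 15347/639 = -3338/22493 + 15347/639 = 343067089/14373027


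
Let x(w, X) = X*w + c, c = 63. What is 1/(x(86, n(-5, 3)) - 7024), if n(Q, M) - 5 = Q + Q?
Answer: -1/7391 ≈ -0.00013530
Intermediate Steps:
n(Q, M) = 5 + 2*Q (n(Q, M) = 5 + (Q + Q) = 5 + 2*Q)
x(w, X) = 63 + X*w (x(w, X) = X*w + 63 = 63 + X*w)
1/(x(86, n(-5, 3)) - 7024) = 1/((63 + (5 + 2*(-5))*86) - 7024) = 1/((63 + (5 - 10)*86) - 7024) = 1/((63 - 5*86) - 7024) = 1/((63 - 430) - 7024) = 1/(-367 - 7024) = 1/(-7391) = -1/7391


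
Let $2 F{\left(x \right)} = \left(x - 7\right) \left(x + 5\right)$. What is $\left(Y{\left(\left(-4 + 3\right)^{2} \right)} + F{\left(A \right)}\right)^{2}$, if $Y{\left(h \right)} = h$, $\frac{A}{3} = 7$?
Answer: $33489$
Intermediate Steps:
$A = 21$ ($A = 3 \cdot 7 = 21$)
$F{\left(x \right)} = \frac{\left(-7 + x\right) \left(5 + x\right)}{2}$ ($F{\left(x \right)} = \frac{\left(x - 7\right) \left(x + 5\right)}{2} = \frac{\left(-7 + x\right) \left(5 + x\right)}{2}$)
$\left(Y{\left(\left(-4 + 3\right)^{2} \right)} + F{\left(A \right)}\right)^{2} = \left(\left(-4 + 3\right)^{2} - \left(\frac{77}{2} - \frac{441}{2}\right)\right)^{2} = \left(\left(-1\right)^{2} - -182\right)^{2} = \left(1 - -182\right)^{2} = \left(1 + 182\right)^{2} = 183^{2} = 33489$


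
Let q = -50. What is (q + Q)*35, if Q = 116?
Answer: 2310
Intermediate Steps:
(q + Q)*35 = (-50 + 116)*35 = 66*35 = 2310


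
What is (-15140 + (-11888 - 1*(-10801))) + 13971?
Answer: -2256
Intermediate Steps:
(-15140 + (-11888 - 1*(-10801))) + 13971 = (-15140 + (-11888 + 10801)) + 13971 = (-15140 - 1087) + 13971 = -16227 + 13971 = -2256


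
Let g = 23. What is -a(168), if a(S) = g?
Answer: -23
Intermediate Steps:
a(S) = 23
-a(168) = -1*23 = -23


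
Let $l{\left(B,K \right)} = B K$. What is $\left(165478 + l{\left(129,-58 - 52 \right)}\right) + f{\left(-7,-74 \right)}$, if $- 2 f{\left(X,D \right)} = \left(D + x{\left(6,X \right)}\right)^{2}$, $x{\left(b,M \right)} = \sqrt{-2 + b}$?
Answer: $148696$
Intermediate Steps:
$f{\left(X,D \right)} = - \frac{\left(2 + D\right)^{2}}{2}$ ($f{\left(X,D \right)} = - \frac{\left(D + \sqrt{-2 + 6}\right)^{2}}{2} = - \frac{\left(D + \sqrt{4}\right)^{2}}{2} = - \frac{\left(D + 2\right)^{2}}{2} = - \frac{\left(2 + D\right)^{2}}{2}$)
$\left(165478 + l{\left(129,-58 - 52 \right)}\right) + f{\left(-7,-74 \right)} = \left(165478 + 129 \left(-58 - 52\right)\right) - \frac{\left(2 - 74\right)^{2}}{2} = \left(165478 + 129 \left(-110\right)\right) - \frac{\left(-72\right)^{2}}{2} = \left(165478 - 14190\right) - 2592 = 151288 - 2592 = 148696$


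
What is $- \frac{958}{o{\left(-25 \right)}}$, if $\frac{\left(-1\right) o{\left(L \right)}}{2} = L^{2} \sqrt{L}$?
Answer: $- \frac{479 i}{3125} \approx - 0.15328 i$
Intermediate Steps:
$o{\left(L \right)} = - 2 L^{\frac{5}{2}}$ ($o{\left(L \right)} = - 2 L^{2} \sqrt{L} = - 2 L^{\frac{5}{2}}$)
$- \frac{958}{o{\left(-25 \right)}} = - \frac{958}{\left(-2\right) \left(-25\right)^{\frac{5}{2}}} = - \frac{958}{\left(-2\right) 3125 i} = - \frac{958}{\left(-6250\right) i} = - 958 \frac{i}{6250} = - \frac{479 i}{3125}$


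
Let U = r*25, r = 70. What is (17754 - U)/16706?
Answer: 8002/8353 ≈ 0.95798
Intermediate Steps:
U = 1750 (U = 70*25 = 1750)
(17754 - U)/16706 = (17754 - 1*1750)/16706 = (17754 - 1750)*(1/16706) = 16004*(1/16706) = 8002/8353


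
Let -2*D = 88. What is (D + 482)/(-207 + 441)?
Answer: 73/39 ≈ 1.8718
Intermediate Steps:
D = -44 (D = -½*88 = -44)
(D + 482)/(-207 + 441) = (-44 + 482)/(-207 + 441) = 438/234 = 438*(1/234) = 73/39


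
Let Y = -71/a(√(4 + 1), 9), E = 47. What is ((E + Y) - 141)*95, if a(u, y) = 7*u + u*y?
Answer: -8930 - 1349*√5/16 ≈ -9118.5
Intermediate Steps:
Y = -71*√5/80 (Y = -71*1/(√(4 + 1)*(7 + 9)) = -71*√5/80 ≈ -1.9845)
((E + Y) - 141)*95 = ((47 - 71*√5/80) - 141)*95 = (-94 - 71*√5/80)*95 = -8930 - 1349*√5/16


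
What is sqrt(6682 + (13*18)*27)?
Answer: 10*sqrt(130) ≈ 114.02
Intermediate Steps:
sqrt(6682 + (13*18)*27) = sqrt(6682 + 234*27) = sqrt(6682 + 6318) = sqrt(13000) = 10*sqrt(130)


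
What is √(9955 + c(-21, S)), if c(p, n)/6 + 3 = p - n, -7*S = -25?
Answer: √479689/7 ≈ 98.942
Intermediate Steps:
S = 25/7 (S = -⅐*(-25) = 25/7 ≈ 3.5714)
c(p, n) = -18 - 6*n + 6*p (c(p, n) = -18 + 6*(p - n) = -18 + (-6*n + 6*p) = -18 - 6*n + 6*p)
√(9955 + c(-21, S)) = √(9955 + (-18 - 6*25/7 + 6*(-21))) = √(9955 + (-18 - 150/7 - 126)) = √(9955 - 1158/7) = √(68527/7) = √479689/7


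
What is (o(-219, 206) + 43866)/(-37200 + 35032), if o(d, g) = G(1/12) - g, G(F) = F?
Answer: -523921/26016 ≈ -20.138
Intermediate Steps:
o(d, g) = 1/12 - g
(o(-219, 206) + 43866)/(-37200 + 35032) = ((1/12 - 1*206) + 43866)/(-37200 + 35032) = ((1/12 - 206) + 43866)/(-2168) = (-2471/12 + 43866)*(-1/2168) = (523921/12)*(-1/2168) = -523921/26016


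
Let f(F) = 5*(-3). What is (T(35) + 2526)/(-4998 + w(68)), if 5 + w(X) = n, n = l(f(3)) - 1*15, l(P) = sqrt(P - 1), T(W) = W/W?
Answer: -6340243/12590170 - 2527*I/6295085 ≈ -0.50359 - 0.00040142*I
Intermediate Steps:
f(F) = -15
T(W) = 1
l(P) = sqrt(-1 + P)
n = -15 + 4*I (n = sqrt(-1 - 15) - 1*15 = sqrt(-16) - 15 = 4*I - 15 = -15 + 4*I ≈ -15.0 + 4.0*I)
w(X) = -20 + 4*I (w(X) = -5 + (-15 + 4*I) = -20 + 4*I)
(T(35) + 2526)/(-4998 + w(68)) = (1 + 2526)/(-4998 + (-20 + 4*I)) = 2527/(-5018 + 4*I) = 2527*((-5018 - 4*I)/25180340) = 2527*(-5018 - 4*I)/25180340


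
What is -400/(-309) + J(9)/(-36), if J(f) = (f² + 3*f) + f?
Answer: -2417/1236 ≈ -1.9555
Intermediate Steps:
J(f) = f² + 4*f
-400/(-309) + J(9)/(-36) = -400/(-309) + (9*(4 + 9))/(-36) = -400*(-1/309) + (9*13)*(-1/36) = 400/309 + 117*(-1/36) = 400/309 - 13/4 = -2417/1236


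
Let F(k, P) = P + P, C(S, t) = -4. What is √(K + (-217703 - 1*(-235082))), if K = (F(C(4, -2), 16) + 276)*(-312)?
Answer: I*√78717 ≈ 280.57*I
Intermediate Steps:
F(k, P) = 2*P
K = -96096 (K = (2*16 + 276)*(-312) = (32 + 276)*(-312) = 308*(-312) = -96096)
√(K + (-217703 - 1*(-235082))) = √(-96096 + (-217703 - 1*(-235082))) = √(-96096 + (-217703 + 235082)) = √(-96096 + 17379) = √(-78717) = I*√78717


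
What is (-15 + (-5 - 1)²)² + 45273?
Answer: 45714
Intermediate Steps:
(-15 + (-5 - 1)²)² + 45273 = (-15 + (-6)²)² + 45273 = (-15 + 36)² + 45273 = 21² + 45273 = 441 + 45273 = 45714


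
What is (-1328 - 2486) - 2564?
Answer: -6378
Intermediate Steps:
(-1328 - 2486) - 2564 = -3814 - 2564 = -6378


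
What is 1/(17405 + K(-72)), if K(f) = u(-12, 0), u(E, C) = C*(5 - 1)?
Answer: 1/17405 ≈ 5.7455e-5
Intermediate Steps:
u(E, C) = 4*C (u(E, C) = C*4 = 4*C)
K(f) = 0 (K(f) = 4*0 = 0)
1/(17405 + K(-72)) = 1/(17405 + 0) = 1/17405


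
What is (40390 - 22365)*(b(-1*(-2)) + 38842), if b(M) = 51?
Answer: 701046325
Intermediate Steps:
(40390 - 22365)*(b(-1*(-2)) + 38842) = (40390 - 22365)*(51 + 38842) = 18025*38893 = 701046325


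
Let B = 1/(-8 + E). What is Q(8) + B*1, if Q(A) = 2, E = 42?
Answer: 69/34 ≈ 2.0294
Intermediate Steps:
B = 1/34 (B = 1/(-8 + 42) = 1/34 ≈ 0.029412)
Q(8) + B*1 = 2 + (1/34)*1 = 2 + 1/34 = 69/34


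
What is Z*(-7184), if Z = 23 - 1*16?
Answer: -50288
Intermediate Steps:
Z = 7 (Z = 23 - 16 = 7)
Z*(-7184) = 7*(-7184) = -50288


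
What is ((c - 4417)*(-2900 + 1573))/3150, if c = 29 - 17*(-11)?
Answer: 5574727/3150 ≈ 1769.8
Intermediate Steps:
c = 216 (c = 29 + 187 = 216)
((c - 4417)*(-2900 + 1573))/3150 = ((216 - 4417)*(-2900 + 1573))/3150 = -4201*(-1327)*(1/3150) = 5574727*(1/3150) = 5574727/3150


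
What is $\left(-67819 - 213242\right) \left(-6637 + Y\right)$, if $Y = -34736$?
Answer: $11628336753$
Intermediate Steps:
$\left(-67819 - 213242\right) \left(-6637 + Y\right) = \left(-67819 - 213242\right) \left(-6637 - 34736\right) = \left(-281061\right) \left(-41373\right) = 11628336753$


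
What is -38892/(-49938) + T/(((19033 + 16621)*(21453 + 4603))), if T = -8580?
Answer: 215061094051/276145435484 ≈ 0.77880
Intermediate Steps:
-38892/(-49938) + T/(((19033 + 16621)*(21453 + 4603))) = -38892/(-49938) - 8580*1/((19033 + 16621)*(21453 + 4603)) = -38892*(-1/49938) - 8580/(35654*26056) = 926/1189 - 8580/929000624 = 926/1189 - 8580*1/929000624 = 926/1189 - 2145/232250156 = 215061094051/276145435484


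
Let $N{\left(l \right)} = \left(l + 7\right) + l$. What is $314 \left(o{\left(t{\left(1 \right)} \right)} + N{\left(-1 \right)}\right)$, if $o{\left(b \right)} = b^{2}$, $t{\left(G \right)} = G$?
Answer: $1884$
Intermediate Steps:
$N{\left(l \right)} = 7 + 2 l$ ($N{\left(l \right)} = \left(7 + l\right) + l = 7 + 2 l$)
$314 \left(o{\left(t{\left(1 \right)} \right)} + N{\left(-1 \right)}\right) = 314 \left(1^{2} + \left(7 + 2 \left(-1\right)\right)\right) = 314 \left(1 + \left(7 - 2\right)\right) = 314 \left(1 + 5\right) = 314 \cdot 6 = 1884$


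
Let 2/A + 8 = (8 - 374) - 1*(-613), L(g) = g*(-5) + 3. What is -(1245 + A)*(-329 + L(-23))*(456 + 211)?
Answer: 41877279509/239 ≈ 1.7522e+8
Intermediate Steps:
L(g) = 3 - 5*g (L(g) = -5*g + 3 = 3 - 5*g)
A = 2/239 (A = 2/(-8 + ((8 - 374) - 1*(-613))) = 2/(-8 + (-366 + 613)) = 2/(-8 + 247) = 2/239 ≈ 0.0083682)
-(1245 + A)*(-329 + L(-23))*(456 + 211) = -(1245 + 2/239)*(-329 + (3 - 5*(-23)))*(456 + 211) = -297557*(-329 + (3 + 115))*667/239 = -297557*(-329 + 118)*667/239 = -297557*(-211*667)/239 = -297557*(-140737)/239 = -1*(-41877279509/239) = 41877279509/239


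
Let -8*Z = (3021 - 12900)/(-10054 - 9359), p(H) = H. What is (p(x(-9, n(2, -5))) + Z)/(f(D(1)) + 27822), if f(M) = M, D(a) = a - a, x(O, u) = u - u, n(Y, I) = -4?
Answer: -3293/1440289296 ≈ -2.2863e-6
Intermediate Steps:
x(O, u) = 0
D(a) = 0
Z = -3293/51768 (Z = -(3021 - 12900)/(8*(-10054 - 9359)) = -(-9879)/(8*(-19413)) = -(-9879)*(-1)/(8*19413) = -1/8*3293/6471 = -3293/51768 ≈ -0.063611)
(p(x(-9, n(2, -5))) + Z)/(f(D(1)) + 27822) = (0 - 3293/51768)/(0 + 27822) = -3293/51768/27822 = -3293/51768*1/27822 = -3293/1440289296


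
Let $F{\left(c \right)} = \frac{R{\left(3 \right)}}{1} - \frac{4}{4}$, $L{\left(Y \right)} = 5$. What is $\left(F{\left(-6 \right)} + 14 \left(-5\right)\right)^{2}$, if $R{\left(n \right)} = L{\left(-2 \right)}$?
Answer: $4356$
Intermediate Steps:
$R{\left(n \right)} = 5$
$F{\left(c \right)} = 4$ ($F{\left(c \right)} = \frac{5}{1} - \frac{4}{4} = 5 \cdot 1 - 1 = 5 - 1 = 4$)
$\left(F{\left(-6 \right)} + 14 \left(-5\right)\right)^{2} = \left(4 + 14 \left(-5\right)\right)^{2} = \left(4 - 70\right)^{2} = \left(-66\right)^{2} = 4356$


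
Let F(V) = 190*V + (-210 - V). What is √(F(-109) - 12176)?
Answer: I*√32987 ≈ 181.62*I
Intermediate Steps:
F(V) = -210 + 189*V
√(F(-109) - 12176) = √((-210 + 189*(-109)) - 12176) = √((-210 - 20601) - 12176) = √(-20811 - 12176) = √(-32987) = I*√32987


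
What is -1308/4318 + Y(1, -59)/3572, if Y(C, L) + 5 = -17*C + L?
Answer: -2510967/7711948 ≈ -0.32559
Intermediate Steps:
Y(C, L) = -5 + L - 17*C (Y(C, L) = -5 + (-17*C + L) = -5 + (L - 17*C) = -5 + L - 17*C)
-1308/4318 + Y(1, -59)/3572 = -1308/4318 + (-5 - 59 - 17*1)/3572 = -1308*1/4318 + (-5 - 59 - 17)*(1/3572) = -654/2159 - 81*1/3572 = -654/2159 - 81/3572 = -2510967/7711948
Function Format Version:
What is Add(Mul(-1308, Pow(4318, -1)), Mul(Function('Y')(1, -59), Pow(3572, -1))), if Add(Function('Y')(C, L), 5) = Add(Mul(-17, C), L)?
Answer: Rational(-2510967, 7711948) ≈ -0.32559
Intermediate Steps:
Function('Y')(C, L) = Add(-5, L, Mul(-17, C)) (Function('Y')(C, L) = Add(-5, Add(Mul(-17, C), L)) = Add(-5, Add(L, Mul(-17, C))) = Add(-5, L, Mul(-17, C)))
Add(Mul(-1308, Pow(4318, -1)), Mul(Function('Y')(1, -59), Pow(3572, -1))) = Add(Mul(-1308, Pow(4318, -1)), Mul(Add(-5, -59, Mul(-17, 1)), Pow(3572, -1))) = Add(Mul(-1308, Rational(1, 4318)), Mul(Add(-5, -59, -17), Rational(1, 3572))) = Add(Rational(-654, 2159), Mul(-81, Rational(1, 3572))) = Add(Rational(-654, 2159), Rational(-81, 3572)) = Rational(-2510967, 7711948)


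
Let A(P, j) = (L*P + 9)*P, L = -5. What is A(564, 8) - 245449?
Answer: -1830853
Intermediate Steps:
A(P, j) = P*(9 - 5*P) (A(P, j) = (-5*P + 9)*P = (9 - 5*P)*P = P*(9 - 5*P))
A(564, 8) - 245449 = 564*(9 - 5*564) - 245449 = 564*(9 - 2820) - 245449 = 564*(-2811) - 245449 = -1585404 - 245449 = -1830853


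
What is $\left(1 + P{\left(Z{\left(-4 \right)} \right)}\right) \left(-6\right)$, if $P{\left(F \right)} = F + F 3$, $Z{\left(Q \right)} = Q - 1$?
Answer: $114$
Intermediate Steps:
$Z{\left(Q \right)} = -1 + Q$ ($Z{\left(Q \right)} = Q - 1 = -1 + Q$)
$P{\left(F \right)} = 4 F$ ($P{\left(F \right)} = F + 3 F = 4 F$)
$\left(1 + P{\left(Z{\left(-4 \right)} \right)}\right) \left(-6\right) = \left(1 + 4 \left(-1 - 4\right)\right) \left(-6\right) = \left(1 + 4 \left(-5\right)\right) \left(-6\right) = \left(1 - 20\right) \left(-6\right) = \left(-19\right) \left(-6\right) = 114$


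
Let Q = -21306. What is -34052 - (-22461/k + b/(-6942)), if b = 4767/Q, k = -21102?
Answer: -5904645730822223/173395429428 ≈ -34053.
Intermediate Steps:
b = -1589/7102 (b = 4767/(-21306) = 4767*(-1/21306) = -1589/7102 ≈ -0.22374)
-34052 - (-22461/k + b/(-6942)) = -34052 - (-22461/(-21102) - 1589/7102/(-6942)) = -34052 - (-22461*(-1/21102) - 1589/7102*(-1/6942)) = -34052 - (7487/7034 + 1589/49302084) = -34052 - 1*184567939967/173395429428 = -34052 - 184567939967/173395429428 = -5904645730822223/173395429428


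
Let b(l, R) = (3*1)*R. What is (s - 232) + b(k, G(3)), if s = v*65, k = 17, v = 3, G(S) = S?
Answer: -28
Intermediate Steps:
b(l, R) = 3*R
s = 195 (s = 3*65 = 195)
(s - 232) + b(k, G(3)) = (195 - 232) + 3*3 = -37 + 9 = -28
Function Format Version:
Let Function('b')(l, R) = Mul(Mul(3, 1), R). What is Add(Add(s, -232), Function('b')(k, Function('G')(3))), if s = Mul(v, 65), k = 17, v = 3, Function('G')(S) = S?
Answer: -28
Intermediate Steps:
Function('b')(l, R) = Mul(3, R)
s = 195 (s = Mul(3, 65) = 195)
Add(Add(s, -232), Function('b')(k, Function('G')(3))) = Add(Add(195, -232), Mul(3, 3)) = Add(-37, 9) = -28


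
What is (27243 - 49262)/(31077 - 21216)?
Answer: -22019/9861 ≈ -2.2329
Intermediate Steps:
(27243 - 49262)/(31077 - 21216) = -22019/9861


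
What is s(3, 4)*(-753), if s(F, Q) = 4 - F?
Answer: -753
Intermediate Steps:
s(3, 4)*(-753) = (4 - 1*3)*(-753) = (4 - 3)*(-753) = 1*(-753) = -753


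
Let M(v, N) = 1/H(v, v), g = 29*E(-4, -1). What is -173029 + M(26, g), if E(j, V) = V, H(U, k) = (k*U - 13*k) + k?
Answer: -62982555/364 ≈ -1.7303e+5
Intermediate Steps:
H(U, k) = -12*k + U*k (H(U, k) = (U*k - 13*k) + k = (-13*k + U*k) + k = -12*k + U*k)
g = -29 (g = 29*(-1) = -29)
M(v, N) = 1/(v*(-12 + v))
-173029 + M(26, g) = -173029 + 1/(26*(-12 + 26)) = -173029 + (1/26)/14 = -173029 + (1/26)*(1/14) = -173029 + 1/364 = -62982555/364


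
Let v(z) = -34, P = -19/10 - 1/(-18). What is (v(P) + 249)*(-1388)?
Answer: -298420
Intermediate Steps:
P = -83/45 (P = -19*1/10 - 1*(-1/18) = -19/10 + 1/18 = -83/45 ≈ -1.8444)
(v(P) + 249)*(-1388) = (-34 + 249)*(-1388) = 215*(-1388) = -298420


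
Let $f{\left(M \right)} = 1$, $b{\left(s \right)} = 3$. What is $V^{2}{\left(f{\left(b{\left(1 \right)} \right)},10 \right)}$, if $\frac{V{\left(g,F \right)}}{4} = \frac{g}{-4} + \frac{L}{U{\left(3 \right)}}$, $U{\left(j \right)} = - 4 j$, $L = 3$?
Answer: $4$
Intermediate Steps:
$V{\left(g,F \right)} = -1 - g$ ($V{\left(g,F \right)} = 4 \left(\frac{g}{-4} + \frac{3}{\left(-4\right) 3}\right) = 4 \left(g \left(- \frac{1}{4}\right) + \frac{3}{-12}\right) = 4 \left(- \frac{g}{4} + 3 \left(- \frac{1}{12}\right)\right) = 4 \left(- \frac{g}{4} - \frac{1}{4}\right) = 4 \left(- \frac{1}{4} - \frac{g}{4}\right) = -1 - g$)
$V^{2}{\left(f{\left(b{\left(1 \right)} \right)},10 \right)} = \left(-1 - 1\right)^{2} = \left(-2\right)^{2} = 4$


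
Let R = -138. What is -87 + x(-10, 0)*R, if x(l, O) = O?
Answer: -87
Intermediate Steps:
-87 + x(-10, 0)*R = -87 + 0*(-138) = -87 + 0 = -87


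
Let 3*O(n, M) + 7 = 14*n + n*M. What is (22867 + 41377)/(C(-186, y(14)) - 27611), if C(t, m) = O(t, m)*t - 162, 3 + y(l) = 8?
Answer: 64244/191769 ≈ 0.33501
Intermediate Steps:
O(n, M) = -7/3 + 14*n/3 + M*n/3 (O(n, M) = -7/3 + (14*n + n*M)/3 = -7/3 + (14*n + M*n)/3 = -7/3 + (14*n/3 + M*n/3) = -7/3 + 14*n/3 + M*n/3)
y(l) = 5 (y(l) = -3 + 8 = 5)
C(t, m) = -162 + t*(-7/3 + 14*t/3 + m*t/3) (C(t, m) = (-7/3 + 14*t/3 + m*t/3)*t - 162 = t*(-7/3 + 14*t/3 + m*t/3) - 162 = -162 + t*(-7/3 + 14*t/3 + m*t/3))
(22867 + 41377)/(C(-186, y(14)) - 27611) = (22867 + 41377)/((-162 + (⅓)*(-186)*(-7 + 14*(-186) + 5*(-186))) - 27611) = 64244/((-162 + (⅓)*(-186)*(-7 - 2604 - 930)) - 27611) = 64244/((-162 + (⅓)*(-186)*(-3541)) - 27611) = 64244/((-162 + 219542) - 27611) = 64244/(219380 - 27611) = 64244/191769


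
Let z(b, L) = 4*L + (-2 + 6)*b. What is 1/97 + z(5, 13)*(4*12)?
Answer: 335233/97 ≈ 3456.0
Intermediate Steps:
z(b, L) = 4*L + 4*b
1/97 + z(5, 13)*(4*12) = 1/97 + (4*13 + 4*5)*(4*12) = 1/97 + (52 + 20)*48 = 1/97 + 72*48 = 1/97 + 3456 = 335233/97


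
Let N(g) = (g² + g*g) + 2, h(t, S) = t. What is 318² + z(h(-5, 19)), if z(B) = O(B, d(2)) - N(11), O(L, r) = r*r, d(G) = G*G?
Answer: 100896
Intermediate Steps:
N(g) = 2 + 2*g² (N(g) = (g² + g²) + 2 = 2*g² + 2 = 2 + 2*g²)
d(G) = G²
O(L, r) = r²
z(B) = -228 (z(B) = (2²)² - (2 + 2*11²) = 4² - (2 + 2*121) = 16 - (2 + 242) = 16 - 1*244 = 16 - 244 = -228)
318² + z(h(-5, 19)) = 318² - 228 = 101124 - 228 = 100896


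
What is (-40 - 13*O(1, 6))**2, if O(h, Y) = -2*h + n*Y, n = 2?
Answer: 28900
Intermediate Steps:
O(h, Y) = -2*h + 2*Y
(-40 - 13*O(1, 6))**2 = (-40 - 13*(-2*1 + 2*6))**2 = (-40 - 13*(-2 + 12))**2 = (-40 - 13*10)**2 = (-40 - 130)**2 = (-170)**2 = 28900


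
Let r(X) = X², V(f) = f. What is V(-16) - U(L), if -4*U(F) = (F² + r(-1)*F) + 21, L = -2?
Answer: -41/4 ≈ -10.250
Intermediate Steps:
U(F) = -21/4 - F/4 - F²/4 (U(F) = -((F² + (-1)²*F) + 21)/4 = -((F² + 1*F) + 21)/4 = -((F² + F) + 21)/4 = -((F + F²) + 21)/4 = -(21 + F + F²)/4 = -21/4 - F/4 - F²/4)
V(-16) - U(L) = -16 - (-21/4 - ¼*(-2) - ¼*(-2)²) = -16 - (-21/4 + ½ - ¼*4) = -16 - (-21/4 + ½ - 1) = -16 - 1*(-23/4) = -16 + 23/4 = -41/4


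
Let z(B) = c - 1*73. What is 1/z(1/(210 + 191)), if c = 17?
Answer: -1/56 ≈ -0.017857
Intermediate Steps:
z(B) = -56 (z(B) = 17 - 1*73 = 17 - 73 = -56)
1/z(1/(210 + 191)) = 1/(-56) = -1/56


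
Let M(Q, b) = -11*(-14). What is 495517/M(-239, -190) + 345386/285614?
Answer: 919349233/285614 ≈ 3218.9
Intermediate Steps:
M(Q, b) = 154
495517/M(-239, -190) + 345386/285614 = 495517/154 + 345386/285614 = 495517*(1/154) + 345386*(1/285614) = 45047/14 + 172693/142807 = 919349233/285614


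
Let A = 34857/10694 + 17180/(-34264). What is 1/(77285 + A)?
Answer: 22901201/1769982482868 ≈ 1.2939e-5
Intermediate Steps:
A = 63163583/22901201 (A = 34857*(1/10694) + 17180*(-1/34264) = 34857/10694 - 4295/8566 = 63163583/22901201 ≈ 2.7581)
1/(77285 + A) = 1/(77285 + 63163583/22901201) = 1/(1769982482868/22901201) = 22901201/1769982482868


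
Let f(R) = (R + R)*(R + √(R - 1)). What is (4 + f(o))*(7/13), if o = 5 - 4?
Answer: 42/13 ≈ 3.2308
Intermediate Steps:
o = 1
f(R) = 2*R*(R + √(-1 + R)) (f(R) = (2*R)*(R + √(-1 + R)) = 2*R*(R + √(-1 + R)))
(4 + f(o))*(7/13) = (4 + 2*1*(1 + √(-1 + 1)))*(7/13) = (4 + 2*1*(1 + √0))*(7*(1/13)) = (4 + 2*1*(1 + 0))*(7/13) = (4 + 2*1*1)*(7/13) = (4 + 2)*(7/13) = 6*(7/13) = 42/13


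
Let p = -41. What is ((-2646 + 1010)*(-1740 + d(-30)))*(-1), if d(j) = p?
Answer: -2913716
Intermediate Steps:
d(j) = -41
((-2646 + 1010)*(-1740 + d(-30)))*(-1) = ((-2646 + 1010)*(-1740 - 41))*(-1) = -1636*(-1781)*(-1) = 2913716*(-1) = -2913716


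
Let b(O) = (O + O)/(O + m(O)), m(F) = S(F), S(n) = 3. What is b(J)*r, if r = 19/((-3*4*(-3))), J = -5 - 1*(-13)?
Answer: 76/99 ≈ 0.76768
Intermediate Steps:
m(F) = 3
J = 8 (J = -5 + 13 = 8)
b(O) = 2*O/(3 + O) (b(O) = (O + O)/(O + 3) = (2*O)/(3 + O) = 2*O/(3 + O))
r = 19/36 (r = 19/((-12*(-3))) = 19/36 ≈ 0.52778)
b(J)*r = (2*8/(3 + 8))*(19/36) = (2*8/11)*(19/36) = (2*8*(1/11))*(19/36) = (16/11)*(19/36) = 76/99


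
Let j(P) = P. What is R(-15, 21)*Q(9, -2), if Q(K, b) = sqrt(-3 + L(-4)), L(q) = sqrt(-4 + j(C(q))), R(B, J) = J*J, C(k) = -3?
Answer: 441*sqrt(-3 + I*sqrt(7)) ≈ 311.83 + 825.04*I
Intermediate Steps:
R(B, J) = J**2
L(q) = I*sqrt(7) (L(q) = sqrt(-4 - 3) = sqrt(-7) = I*sqrt(7))
Q(K, b) = sqrt(-3 + I*sqrt(7))
R(-15, 21)*Q(9, -2) = 21**2*sqrt(-3 + I*sqrt(7)) = 441*sqrt(-3 + I*sqrt(7))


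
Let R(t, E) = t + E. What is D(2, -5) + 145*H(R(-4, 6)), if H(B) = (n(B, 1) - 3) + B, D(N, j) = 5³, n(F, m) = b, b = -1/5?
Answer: -49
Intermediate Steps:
b = -⅕ (b = -1*⅕ = -⅕ ≈ -0.20000)
n(F, m) = -⅕
D(N, j) = 125
R(t, E) = E + t
H(B) = -16/5 + B (H(B) = (-⅕ - 3) + B = -16/5 + B)
D(2, -5) + 145*H(R(-4, 6)) = 125 + 145*(-16/5 + (6 - 4)) = 125 + 145*(-16/5 + 2) = 125 + 145*(-6/5) = 125 - 174 = -49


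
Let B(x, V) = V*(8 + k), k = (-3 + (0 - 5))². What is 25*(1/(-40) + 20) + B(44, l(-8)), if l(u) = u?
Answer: -613/8 ≈ -76.625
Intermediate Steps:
k = 64 (k = (-3 - 5)² = (-8)² = 64)
B(x, V) = 72*V (B(x, V) = V*(8 + 64) = V*72 = 72*V)
25*(1/(-40) + 20) + B(44, l(-8)) = 25*(1/(-40) + 20) + 72*(-8) = 25*(-1/40 + 20) - 576 = 25*(799/40) - 576 = 3995/8 - 576 = -613/8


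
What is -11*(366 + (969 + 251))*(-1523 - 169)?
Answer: 29518632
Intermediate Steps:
-11*(366 + (969 + 251))*(-1523 - 169) = -11*(366 + 1220)*(-1692) = -17446*(-1692) = -11*(-2683512) = 29518632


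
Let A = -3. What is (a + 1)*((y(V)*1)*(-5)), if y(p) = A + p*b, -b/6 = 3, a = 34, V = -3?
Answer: -8925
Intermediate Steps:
b = -18 (b = -6*3 = -18)
y(p) = -3 - 18*p (y(p) = -3 + p*(-18) = -3 - 18*p)
(a + 1)*((y(V)*1)*(-5)) = (34 + 1)*(((-3 - 18*(-3))*1)*(-5)) = 35*(((-3 + 54)*1)*(-5)) = 35*((51*1)*(-5)) = 35*(51*(-5)) = 35*(-255) = -8925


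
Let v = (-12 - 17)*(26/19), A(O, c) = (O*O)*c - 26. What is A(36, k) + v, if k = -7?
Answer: -173616/19 ≈ -9137.7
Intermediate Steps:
A(O, c) = -26 + c*O² (A(O, c) = O²*c - 26 = c*O² - 26 = -26 + c*O²)
v = -754/19 ≈ -39.684
A(36, k) + v = (-26 - 7*36²) - 754/19 = (-26 - 7*1296) - 754/19 = (-26 - 9072) - 754/19 = -9098 - 754/19 = -173616/19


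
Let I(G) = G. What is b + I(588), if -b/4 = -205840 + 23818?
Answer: 728676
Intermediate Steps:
b = 728088 (b = -4*(-205840 + 23818) = -4*(-182022) = 728088)
b + I(588) = 728088 + 588 = 728676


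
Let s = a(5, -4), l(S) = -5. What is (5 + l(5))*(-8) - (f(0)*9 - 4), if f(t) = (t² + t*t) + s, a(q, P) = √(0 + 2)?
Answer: 4 - 9*√2 ≈ -8.7279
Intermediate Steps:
a(q, P) = √2
s = √2 ≈ 1.4142
f(t) = √2 + 2*t² (f(t) = (t² + t*t) + √2 = (t² + t²) + √2 = 2*t² + √2 = √2 + 2*t²)
(5 + l(5))*(-8) - (f(0)*9 - 4) = (5 - 5)*(-8) - ((√2 + 2*0²)*9 - 4) = 0*(-8) - ((√2 + 2*0)*9 - 4) = 0 - ((√2 + 0)*9 - 4) = 0 - (√2*9 - 4) = 0 - (9*√2 - 4) = 0 - (-4 + 9*√2) = 0 + (4 - 9*√2) = 4 - 9*√2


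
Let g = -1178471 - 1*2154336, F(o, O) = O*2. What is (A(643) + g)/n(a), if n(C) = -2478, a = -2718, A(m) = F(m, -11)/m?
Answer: 714331641/531118 ≈ 1345.0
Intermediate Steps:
F(o, O) = 2*O
A(m) = -22/m (A(m) = (2*(-11))/m = -22/m)
g = -3332807 (g = -1178471 - 2154336 = -3332807)
(A(643) + g)/n(a) = (-22/643 - 3332807)/(-2478) = (-22*1/643 - 3332807)*(-1/2478) = (-22/643 - 3332807)*(-1/2478) = -2142994923/643*(-1/2478) = 714331641/531118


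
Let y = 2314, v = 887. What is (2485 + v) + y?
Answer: 5686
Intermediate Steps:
(2485 + v) + y = (2485 + 887) + 2314 = 3372 + 2314 = 5686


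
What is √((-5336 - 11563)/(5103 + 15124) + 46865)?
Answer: 4*√1198350455657/20227 ≈ 216.48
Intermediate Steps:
√((-5336 - 11563)/(5103 + 15124) + 46865) = √(-16899/20227 + 46865) = √(947921456/20227) = 4*√1198350455657/20227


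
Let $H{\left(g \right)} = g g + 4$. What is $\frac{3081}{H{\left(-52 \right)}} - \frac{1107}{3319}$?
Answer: $\frac{7228083}{8987852} \approx 0.80421$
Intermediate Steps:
$H{\left(g \right)} = 4 + g^{2}$ ($H{\left(g \right)} = g^{2} + 4 = 4 + g^{2}$)
$\frac{3081}{H{\left(-52 \right)}} - \frac{1107}{3319} = \frac{3081}{4 + \left(-52\right)^{2}} - \frac{1107}{3319} = \frac{3081}{4 + 2704} - \frac{1107}{3319} = \frac{3081}{2708} - \frac{1107}{3319} = \frac{7228083}{8987852}$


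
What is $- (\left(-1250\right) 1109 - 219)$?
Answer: $1386469$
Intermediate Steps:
$- (\left(-1250\right) 1109 - 219) = - (-1386250 + \left(-788 + 569\right)) = - (-1386250 - 219) = \left(-1\right) \left(-1386469\right) = 1386469$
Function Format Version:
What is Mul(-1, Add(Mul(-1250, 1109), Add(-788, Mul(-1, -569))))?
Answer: 1386469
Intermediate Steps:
Mul(-1, Add(Mul(-1250, 1109), Add(-788, Mul(-1, -569)))) = Mul(-1, Add(-1386250, Add(-788, 569))) = Mul(-1, Add(-1386250, -219)) = Mul(-1, -1386469) = 1386469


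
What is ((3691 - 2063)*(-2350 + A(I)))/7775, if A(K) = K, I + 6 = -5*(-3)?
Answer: -3811148/7775 ≈ -490.18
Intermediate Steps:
I = 9 (I = -6 - 5*(-3) = -6 + 15 = 9)
((3691 - 2063)*(-2350 + A(I)))/7775 = ((3691 - 2063)*(-2350 + 9))/7775 = (1628*(-2341))*(1/7775) = -3811148*1/7775 = -3811148/7775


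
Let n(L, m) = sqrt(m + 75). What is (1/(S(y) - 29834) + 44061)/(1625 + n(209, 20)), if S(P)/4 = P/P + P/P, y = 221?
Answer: 427103100125/15751289556 - 262832677*sqrt(95)/15751289556 ≈ 26.953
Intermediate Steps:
n(L, m) = sqrt(75 + m)
S(P) = 8 (S(P) = 4*(P/P + P/P) = 4*(1 + 1) = 4*2 = 8)
(1/(S(y) - 29834) + 44061)/(1625 + n(209, 20)) = (1/(8 - 29834) + 44061)/(1625 + sqrt(75 + 20)) = (1/(-29826) + 44061)/(1625 + sqrt(95)) = (-1/29826 + 44061)/(1625 + sqrt(95)) = 1314163385/(29826*(1625 + sqrt(95)))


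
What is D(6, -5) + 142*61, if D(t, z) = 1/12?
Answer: 103945/12 ≈ 8662.1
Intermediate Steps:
D(t, z) = 1/12 (D(t, z) = 1*(1/12) = 1/12)
D(6, -5) + 142*61 = 1/12 + 142*61 = 1/12 + 8662 = 103945/12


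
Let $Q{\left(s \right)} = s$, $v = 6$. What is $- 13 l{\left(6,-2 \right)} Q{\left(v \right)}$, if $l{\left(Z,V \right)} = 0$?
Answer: $0$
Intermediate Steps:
$- 13 l{\left(6,-2 \right)} Q{\left(v \right)} = \left(-13\right) 0 \cdot 6 = 0 \cdot 6 = 0$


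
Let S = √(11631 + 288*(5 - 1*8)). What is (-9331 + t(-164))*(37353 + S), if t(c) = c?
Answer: -354666735 - 9495*√10767 ≈ -3.5565e+8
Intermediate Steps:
S = √10767 (S = √(11631 + 288*(5 - 8)) = √(11631 + 288*(-3)) = √(11631 - 864) = √10767 ≈ 103.76)
(-9331 + t(-164))*(37353 + S) = (-9331 - 164)*(37353 + √10767) = -9495*(37353 + √10767) = -354666735 - 9495*√10767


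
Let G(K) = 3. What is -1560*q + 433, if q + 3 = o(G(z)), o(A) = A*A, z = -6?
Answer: -8927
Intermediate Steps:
o(A) = A²
q = 6 (q = -3 + 3² = -3 + 9 = 6)
-1560*q + 433 = -1560*6 + 433 = -9360 + 433 = -8927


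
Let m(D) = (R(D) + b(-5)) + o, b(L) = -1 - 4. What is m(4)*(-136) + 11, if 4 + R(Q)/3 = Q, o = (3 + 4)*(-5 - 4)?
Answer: 9259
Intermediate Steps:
o = -63 (o = 7*(-9) = -63)
R(Q) = -12 + 3*Q
b(L) = -5
m(D) = -80 + 3*D (m(D) = ((-12 + 3*D) - 5) - 63 = (-17 + 3*D) - 63 = -80 + 3*D)
m(4)*(-136) + 11 = (-80 + 3*4)*(-136) + 11 = (-80 + 12)*(-136) + 11 = -68*(-136) + 11 = 9248 + 11 = 9259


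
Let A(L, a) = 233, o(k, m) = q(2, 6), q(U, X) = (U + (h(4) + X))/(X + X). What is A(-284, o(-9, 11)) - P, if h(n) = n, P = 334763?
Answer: -334530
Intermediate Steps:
q(U, X) = (4 + U + X)/(2*X) (q(U, X) = (U + (4 + X))/(X + X) = (4 + U + X)/((2*X)) = (4 + U + X)*(1/(2*X)) = (4 + U + X)/(2*X))
o(k, m) = 1 (o(k, m) = (½)*(4 + 2 + 6)/6 = (½)*(⅙)*12 = 1)
A(-284, o(-9, 11)) - P = 233 - 1*334763 = 233 - 334763 = -334530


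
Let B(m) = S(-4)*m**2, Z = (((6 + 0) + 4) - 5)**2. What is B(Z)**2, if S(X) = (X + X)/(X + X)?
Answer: 390625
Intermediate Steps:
Z = 25 (Z = ((6 + 4) - 5)**2 = (10 - 5)**2 = 5**2 = 25)
S(X) = 1 (S(X) = (2*X)/((2*X)) = (2*X)*(1/(2*X)) = 1)
B(m) = m**2 (B(m) = 1*m**2 = m**2)
B(Z)**2 = (25**2)**2 = 625**2 = 390625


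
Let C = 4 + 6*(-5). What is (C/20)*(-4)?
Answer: 26/5 ≈ 5.2000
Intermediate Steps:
C = -26 (C = 4 - 30 = -26)
(C/20)*(-4) = -26/20*(-4) = -26*1/20*(-4) = -13/10*(-4) = 26/5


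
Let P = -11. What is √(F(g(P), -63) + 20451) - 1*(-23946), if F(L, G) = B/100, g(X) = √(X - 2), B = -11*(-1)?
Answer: 23946 + √2045111/10 ≈ 24089.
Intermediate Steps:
B = 11
g(X) = √(-2 + X)
F(L, G) = 11/100
√(F(g(P), -63) + 20451) - 1*(-23946) = √(11/100 + 20451) - 1*(-23946) = √(2045111/100) + 23946 = √2045111/10 + 23946 = 23946 + √2045111/10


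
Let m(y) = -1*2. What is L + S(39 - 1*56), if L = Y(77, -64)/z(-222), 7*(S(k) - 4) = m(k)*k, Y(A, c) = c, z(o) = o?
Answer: 7106/777 ≈ 9.1454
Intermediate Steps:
m(y) = -2
S(k) = 4 - 2*k/7 (S(k) = 4 + (-2*k)/7 = 4 - 2*k/7)
L = 32/111 (L = -64/(-222) = -64*(-1/222) = 32/111 ≈ 0.28829)
L + S(39 - 1*56) = 32/111 + (4 - 2*(39 - 1*56)/7) = 32/111 + (4 - 2*(39 - 56)/7) = 32/111 + (4 - 2/7*(-17)) = 32/111 + (4 + 34/7) = 32/111 + 62/7 = 7106/777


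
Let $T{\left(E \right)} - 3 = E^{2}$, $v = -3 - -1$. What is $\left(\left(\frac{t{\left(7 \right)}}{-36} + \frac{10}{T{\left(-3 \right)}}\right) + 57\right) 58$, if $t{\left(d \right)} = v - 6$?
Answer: $\frac{30305}{9} \approx 3367.2$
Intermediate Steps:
$v = -2$ ($v = -3 + 1 = -2$)
$t{\left(d \right)} = -8$ ($t{\left(d \right)} = -2 - 6 = -8$)
$T{\left(E \right)} = 3 + E^{2}$
$\left(\left(\frac{t{\left(7 \right)}}{-36} + \frac{10}{T{\left(-3 \right)}}\right) + 57\right) 58 = \left(\left(- \frac{8}{-36} + \frac{10}{3 + \left(-3\right)^{2}}\right) + 57\right) 58 = \left(\left(\left(-8\right) \left(- \frac{1}{36}\right) + \frac{10}{3 + 9}\right) + 57\right) 58 = \left(\left(\frac{2}{9} + \frac{10}{12}\right) + 57\right) 58 = \left(\left(\frac{2}{9} + 10 \cdot \frac{1}{12}\right) + 57\right) 58 = \left(\left(\frac{2}{9} + \frac{5}{6}\right) + 57\right) 58 = \left(\frac{19}{18} + 57\right) 58 = \frac{1045}{18} \cdot 58 = \frac{30305}{9}$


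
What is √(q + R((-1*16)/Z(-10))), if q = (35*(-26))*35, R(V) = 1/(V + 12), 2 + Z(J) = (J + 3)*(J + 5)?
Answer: I*√1149781865/190 ≈ 178.47*I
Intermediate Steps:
Z(J) = -2 + (3 + J)*(5 + J) (Z(J) = -2 + (J + 3)*(J + 5) = -2 + (3 + J)*(5 + J))
R(V) = 1/(12 + V)
q = -31850 (q = -910*35 = -31850)
√(q + R((-1*16)/Z(-10))) = √(-31850 + 1/(12 + (-1*16)/(13 + (-10)² + 8*(-10)))) = √(-31850 + 1/(12 - 16/(13 + 100 - 80))) = √(-31850 + 1/(12 - 16/33)) = √(-31850 + 1/(380/33)) = √(-31850 + 33/380) = √(-12102967/380) = I*√1149781865/190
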